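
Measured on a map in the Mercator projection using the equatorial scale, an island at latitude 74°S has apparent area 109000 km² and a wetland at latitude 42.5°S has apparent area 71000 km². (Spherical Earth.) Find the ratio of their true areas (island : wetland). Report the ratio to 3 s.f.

0.215

Mercator's areal exaggeration is sec²φ; hence true area = (apparent area) · cos²φ.
True area of island: 109000 × cos²(74°) = 109000 × 0.07598 = 8281 km².
True area of wetland: 71000 × cos²(42.5°) = 71000 × 0.5436 = 38590 km².
Ratio = 8281 / 38590 ≈ 0.215.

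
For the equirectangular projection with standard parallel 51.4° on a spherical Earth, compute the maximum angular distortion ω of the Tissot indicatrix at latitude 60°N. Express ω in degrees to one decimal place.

12.7°

In the equirectangular projection with standard parallel φ₀ = 51.4° (x = Rλ cos φ₀, y = Rφ), meridians are true-scale (h = 1) and the parallel scale is k = cos φ₀ / cos φ.
At 60°: h = 1.000, k = 1.248; principal scales a = 1.248, b = 1.000.
sin(ω/2) = (a − b)/(a + b) = 0.2478/2.248 = 0.1102, so ω = 2 arcsin(0.1102) ≈ 12.7°.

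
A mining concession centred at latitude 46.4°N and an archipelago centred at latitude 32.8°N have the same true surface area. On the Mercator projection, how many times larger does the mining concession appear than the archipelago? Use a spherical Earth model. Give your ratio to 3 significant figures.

Mercator areal scale is sec²φ.
At 46.4°: sec²(46.4°) = 1/0.6896² = 2.103.
At 32.8°: sec²(32.8°) = 1/0.8406² = 1.415.
Ratio = 2.103/1.415 = cos²(32.8°)/cos²(46.4°) ≈ 1.49.

1.49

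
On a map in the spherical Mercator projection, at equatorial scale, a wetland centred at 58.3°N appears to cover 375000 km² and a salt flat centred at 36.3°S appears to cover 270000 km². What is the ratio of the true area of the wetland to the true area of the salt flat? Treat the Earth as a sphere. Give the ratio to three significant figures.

0.590

On Mercator the areal scale is sec²φ, so true area = apparent × cos²φ.
True area of wetland: 375000 × cos²(58.3°) = 375000 × 0.2761 = 103500 km².
True area of salt flat: 270000 × cos²(36.3°) = 270000 × 0.6495 = 175400 km².
Ratio = 103500 / 175400 ≈ 0.590.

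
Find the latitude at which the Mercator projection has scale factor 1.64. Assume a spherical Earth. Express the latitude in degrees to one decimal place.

Mercator scale is k = sec φ = 1/cos φ.
1/cos φ = 1.64  ⇒  cos φ = 0.6098  ⇒  φ = arccos(0.6098) ≈ 52.4°.

52.4°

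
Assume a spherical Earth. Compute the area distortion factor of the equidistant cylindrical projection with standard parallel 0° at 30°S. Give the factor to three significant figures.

Plate carrée maps x = Rλ, y = Rφ. The meridian scale is h = 1 and the parallel scale is k = 1/cos φ = sec φ.
Areal scale = h·k = 1 × sec φ; at 30°, h = 1.000, k = 1.155, so h·k = 1.155.

1.15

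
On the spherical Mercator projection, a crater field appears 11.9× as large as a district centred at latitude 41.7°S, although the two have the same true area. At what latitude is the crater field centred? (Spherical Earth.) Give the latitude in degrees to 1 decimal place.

77.5°

On Mercator, (apparent₁)/(apparent₂) = sec²φ₁ / sec²φ₂ when true areas are equal.
cos²φ₂ / cos²φ₁ = 11.9  ⇒  cos φ₁ = cos 41.7° / √11.9 = 0.7466/3.450 = 0.2164.
φ₁ = arccos(0.2164) ≈ 77.5°.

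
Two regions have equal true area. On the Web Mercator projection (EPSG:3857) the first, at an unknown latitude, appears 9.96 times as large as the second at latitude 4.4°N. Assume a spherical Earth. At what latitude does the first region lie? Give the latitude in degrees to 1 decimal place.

71.6°

For equal true areas on Mercator, apparent areas scale as sec²φ, so the ratio is cos²φ₂ / cos²φ₁.
cos²φ₂ / cos²φ₁ = 9.96  ⇒  cos φ₁ = cos 4.4° / √9.96 = 0.9971/3.156 = 0.3159.
φ₁ = arccos(0.3159) ≈ 71.6°.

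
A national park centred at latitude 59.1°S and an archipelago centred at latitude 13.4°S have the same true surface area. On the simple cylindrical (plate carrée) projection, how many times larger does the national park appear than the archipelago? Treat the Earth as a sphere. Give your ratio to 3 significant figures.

Plate carrée maps x = Rλ, y = Rφ. The meridian scale is h = 1 and the parallel scale is k = 1/cos φ = sec φ.
Areal scale at 59.1°: h·k = 1.000 × 1.947 = 1.947.
Areal scale at 13.4°: h·k = 1.000 × 1.028 = 1.028.
Ratio = 1.947/1.028 ≈ 1.89.

1.89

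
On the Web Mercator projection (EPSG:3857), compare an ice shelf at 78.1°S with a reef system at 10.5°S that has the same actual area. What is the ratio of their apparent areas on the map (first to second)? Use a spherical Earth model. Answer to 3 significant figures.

22.7

Mercator areal scale is sec²φ.
At 78.1°: sec²(78.1°) = 1/0.2062² = 23.52.
At 10.5°: sec²(10.5°) = 1/0.9833² = 1.034.
Ratio = 23.52/1.034 = cos²(10.5°)/cos²(78.1°) ≈ 22.7.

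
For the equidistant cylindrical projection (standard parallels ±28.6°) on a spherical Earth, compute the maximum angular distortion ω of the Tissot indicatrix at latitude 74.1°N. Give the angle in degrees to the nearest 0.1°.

63.2°

The equidistant cylindrical projection with φ₀ = 28.6° has h = 1 (meridians true) and k = cos φ₀ / cos φ along parallels.
At 74.1°: h = 1.000, k = 3.205; principal scales a = 3.205, b = 1.000.
sin(ω/2) = (a − b)/(a + b) = 2.205/4.205 = 0.5244, so ω = 2 arcsin(0.5244) ≈ 63.2°.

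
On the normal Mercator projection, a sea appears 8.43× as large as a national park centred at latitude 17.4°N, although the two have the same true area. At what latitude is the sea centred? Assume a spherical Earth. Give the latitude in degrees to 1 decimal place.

On Mercator, (apparent₁)/(apparent₂) = sec²φ₁ / sec²φ₂ when true areas are equal.
cos²φ₂ / cos²φ₁ = 8.43  ⇒  cos φ₁ = cos 17.4° / √8.43 = 0.9542/2.903 = 0.3287.
φ₁ = arccos(0.3287) ≈ 70.8°.

70.8°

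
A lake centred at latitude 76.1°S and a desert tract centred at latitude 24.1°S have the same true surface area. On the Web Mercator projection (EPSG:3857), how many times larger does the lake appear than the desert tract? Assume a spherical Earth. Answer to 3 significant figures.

14.4

On Mercator, area is exaggerated by sec²φ = 1/cos²φ.
At 76.1°: sec²(76.1°) = 1/0.2402² = 17.33.
At 24.1°: sec²(24.1°) = 1/0.9128² = 1.200.
Ratio = 17.33/1.200 = cos²(24.1°)/cos²(76.1°) ≈ 14.4.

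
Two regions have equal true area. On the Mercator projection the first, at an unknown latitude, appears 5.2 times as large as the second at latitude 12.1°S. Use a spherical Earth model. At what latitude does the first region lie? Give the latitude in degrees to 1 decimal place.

64.6°

Mercator areal scale is sec²φ, so apparent-area ratio = sec²φ₁ / sec²φ₂ = cos²φ₂ / cos²φ₁.
cos²φ₂ / cos²φ₁ = 5.2  ⇒  cos φ₁ = cos 12.1° / √5.2 = 0.9778/2.280 = 0.4288.
φ₁ = arccos(0.4288) ≈ 64.6°.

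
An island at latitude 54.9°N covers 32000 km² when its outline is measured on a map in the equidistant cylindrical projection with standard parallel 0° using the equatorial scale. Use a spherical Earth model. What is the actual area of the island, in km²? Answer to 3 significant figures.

Plate carrée maps x = Rλ, y = Rφ. The meridian scale is h = 1 and the parallel scale is k = 1/cos φ = sec φ.
Areal scale = h·k = 1 × sec φ; at 54.9°, h = 1.000, k = 1.739, so h·k = 1.739.
True area = apparent / (areal scale) = 32000 / 1.739 ≈ 18400 km².

18400 km²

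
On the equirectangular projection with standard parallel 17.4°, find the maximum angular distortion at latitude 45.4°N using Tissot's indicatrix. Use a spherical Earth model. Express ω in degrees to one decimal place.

17.5°

The equidistant cylindrical projection with φ₀ = 17.4° has h = 1 (meridians true) and k = cos φ₀ / cos φ along parallels.
At 45.4°: h = 1.000, k = 1.359; principal scales a = 1.359, b = 1.000.
sin(ω/2) = (a − b)/(a + b) = 0.3590/2.359 = 0.1522, so ω = 2 arcsin(0.1522) ≈ 17.5°.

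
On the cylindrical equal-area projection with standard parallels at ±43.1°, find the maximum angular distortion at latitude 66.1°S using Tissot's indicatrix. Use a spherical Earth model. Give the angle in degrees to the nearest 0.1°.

63.9°

A cylindrical equal-area projection with standard parallel φ₀ has meridian scale h = cos φ / cos φ₀ and parallel scale k = cos φ₀ / cos φ (so areas are preserved, h·k = 1).
At 66.1°: h = 0.5549, k = 1.802; principal scales a = 1.802, b = 0.5549.
sin(ω/2) = (a − b)/(a + b) = 1.247/2.357 = 0.5292, so ω = 2 arcsin(0.5292) ≈ 63.9°.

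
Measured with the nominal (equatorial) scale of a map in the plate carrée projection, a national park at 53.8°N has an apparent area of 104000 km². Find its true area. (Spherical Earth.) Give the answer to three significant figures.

In the plate carrée (x = Rλ, y = Rφ), meridians are true-scale (h = 1) and parallels are stretched by k = sec φ.
Areal scale = h·k = 1 × sec φ; at 53.8°, h = 1.000, k = 1.693, so h·k = 1.693.
True area = apparent / (areal scale) = 104000 / 1.693 ≈ 61400 km².

61400 km²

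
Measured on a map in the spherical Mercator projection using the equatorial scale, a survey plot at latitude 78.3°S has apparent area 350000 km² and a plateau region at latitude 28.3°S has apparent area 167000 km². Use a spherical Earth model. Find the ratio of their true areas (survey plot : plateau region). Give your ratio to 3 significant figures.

Since Mercator area scale is 1/cos²φ, the true area equals the apparent area multiplied by cos²φ.
True area of survey plot: 350000 × cos²(78.3°) = 350000 × 0.04112 = 14390 km².
True area of plateau region: 167000 × cos²(28.3°) = 167000 × 0.7752 = 129500 km².
Ratio = 14390 / 129500 ≈ 0.111.

0.111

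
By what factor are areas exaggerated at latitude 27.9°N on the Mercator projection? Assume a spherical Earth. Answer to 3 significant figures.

1.28

The Mercator projection is conformal; its linear scale factor is the same in every direction and equals sec φ = 1/cos φ.
Areal scale = k² = sec²φ = 1/cos²(27.9°) = 1/0.8838² = 1.280.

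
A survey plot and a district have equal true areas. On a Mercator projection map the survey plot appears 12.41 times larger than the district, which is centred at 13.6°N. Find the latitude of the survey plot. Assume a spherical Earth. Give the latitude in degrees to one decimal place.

Mercator areal scale is sec²φ, so apparent-area ratio = sec²φ₁ / sec²φ₂ = cos²φ₂ / cos²φ₁.
cos²φ₂ / cos²φ₁ = 12.41  ⇒  cos φ₁ = cos 13.6° / √12.41 = 0.9720/3.523 = 0.2759.
φ₁ = arccos(0.2759) ≈ 74.0°.

74.0°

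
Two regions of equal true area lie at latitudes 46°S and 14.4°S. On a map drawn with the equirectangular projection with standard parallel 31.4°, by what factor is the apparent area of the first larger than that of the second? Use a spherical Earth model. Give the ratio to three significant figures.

1.39

In the equirectangular projection with standard parallel φ₀ = 31.4° (x = Rλ cos φ₀, y = Rφ), meridians are true-scale (h = 1) and the parallel scale is k = cos φ₀ / cos φ.
Areal scale at 46°: h·k = 1.000 × 1.229 = 1.229.
Areal scale at 14.4°: h·k = 1.000 × 0.8812 = 0.8812.
Ratio = 1.229/0.8812 ≈ 1.39.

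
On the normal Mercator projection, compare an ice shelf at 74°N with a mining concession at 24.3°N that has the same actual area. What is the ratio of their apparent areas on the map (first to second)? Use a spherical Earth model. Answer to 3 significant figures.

10.9

On Mercator, area is exaggerated by sec²φ = 1/cos²φ.
At 74°: sec²(74°) = 1/0.2756² = 13.16.
At 24.3°: sec²(24.3°) = 1/0.9114² = 1.204.
Ratio = 13.16/1.204 = cos²(24.3°)/cos²(74°) ≈ 10.9.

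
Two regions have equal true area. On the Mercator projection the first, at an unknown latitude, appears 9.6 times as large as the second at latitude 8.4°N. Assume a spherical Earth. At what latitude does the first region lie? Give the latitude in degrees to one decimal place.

71.4°

For equal true areas on Mercator, apparent areas scale as sec²φ, so the ratio is cos²φ₂ / cos²φ₁.
cos²φ₂ / cos²φ₁ = 9.6  ⇒  cos φ₁ = cos 8.4° / √9.6 = 0.9893/3.098 = 0.3193.
φ₁ = arccos(0.3193) ≈ 71.4°.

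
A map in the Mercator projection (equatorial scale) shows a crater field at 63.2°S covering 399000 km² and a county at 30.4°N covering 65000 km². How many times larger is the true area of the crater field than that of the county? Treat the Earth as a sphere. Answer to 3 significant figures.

Since Mercator area scale is 1/cos²φ, the true area equals the apparent area multiplied by cos²φ.
True area of crater field: 399000 × cos²(63.2°) = 399000 × 0.2033 = 81110 km².
True area of county: 65000 × cos²(30.4°) = 65000 × 0.7439 = 48360 km².
Ratio = 81110 / 48360 ≈ 1.68.

1.68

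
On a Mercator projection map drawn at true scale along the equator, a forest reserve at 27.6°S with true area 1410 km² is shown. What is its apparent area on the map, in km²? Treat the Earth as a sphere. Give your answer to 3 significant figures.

1800 km²

The Mercator projection is conformal; its linear scale factor is the same in every direction and equals sec φ = 1/cos φ.
Areal scale = k² = sec²φ = 1/cos²(27.6°) = 1/0.8862² = 1.273.
Apparent area = 1410 × 1.273 ≈ 1800 km².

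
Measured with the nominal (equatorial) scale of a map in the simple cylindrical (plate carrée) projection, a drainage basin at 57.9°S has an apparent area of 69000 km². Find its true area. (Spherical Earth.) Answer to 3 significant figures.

36700 km²

Plate carrée maps x = Rλ, y = Rφ. The meridian scale is h = 1 and the parallel scale is k = 1/cos φ = sec φ.
Areal scale = h·k = 1 × sec φ; at 57.9°, h = 1.000, k = 1.882, so h·k = 1.882.
True area = apparent / (areal scale) = 69000 / 1.882 ≈ 36700 km².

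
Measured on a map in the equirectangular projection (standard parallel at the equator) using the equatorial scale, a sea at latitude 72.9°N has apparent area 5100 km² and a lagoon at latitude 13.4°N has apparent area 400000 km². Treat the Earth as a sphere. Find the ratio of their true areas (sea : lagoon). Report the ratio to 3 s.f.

On the plate carrée, areal scale = h·k = 1 × sec φ, so true area = apparent × cos φ.
True area of sea: 5100 × cos(72.9°) = 5100 × 0.2940 = 1500 km².
True area of lagoon: 400000 × cos(13.4°) = 400000 × 0.9728 = 389100 km².
Ratio = 1500 / 389100 ≈ 0.00385.

0.00385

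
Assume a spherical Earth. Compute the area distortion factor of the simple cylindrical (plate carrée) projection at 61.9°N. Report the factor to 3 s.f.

In the plate carrée (x = Rλ, y = Rφ), meridians are true-scale (h = 1) and parallels are stretched by k = sec φ.
Areal scale = h·k = 1 × sec φ; at 61.9°, h = 1.000, k = 2.123, so h·k = 2.123.

2.12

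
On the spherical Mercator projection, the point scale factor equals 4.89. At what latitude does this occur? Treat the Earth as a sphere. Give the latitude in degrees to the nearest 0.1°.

78.2°

Mercator scale is k = sec φ = 1/cos φ.
1/cos φ = 4.89  ⇒  cos φ = 0.2045  ⇒  φ = arccos(0.2045) ≈ 78.2°.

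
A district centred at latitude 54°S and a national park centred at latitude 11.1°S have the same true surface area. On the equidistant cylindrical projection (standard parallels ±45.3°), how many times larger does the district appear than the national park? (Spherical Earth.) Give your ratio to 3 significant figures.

With standard parallel φ₀ = 45.3°, the equirectangular projection gives x = Rλ cos φ₀, y = Rφ, so h = 1 and k = cos 45.3° / cos φ.
Areal scale at 54°: h·k = 1.000 × 1.197 = 1.197.
Areal scale at 11.1°: h·k = 1.000 × 0.7168 = 0.7168.
Ratio = 1.197/0.7168 ≈ 1.67.

1.67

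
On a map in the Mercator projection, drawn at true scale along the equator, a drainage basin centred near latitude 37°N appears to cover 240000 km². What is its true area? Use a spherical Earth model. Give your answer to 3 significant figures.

For Mercator, h = k = sec φ (a conformal cylindrical projection has a single point scale, 1/cos φ).
Areal scale = k² = sec²φ = 1/cos²(37°) = 1/0.7986² = 1.568.
True area = apparent / (areal scale) = 240000 / 1.568 ≈ 153000 km².

153000 km²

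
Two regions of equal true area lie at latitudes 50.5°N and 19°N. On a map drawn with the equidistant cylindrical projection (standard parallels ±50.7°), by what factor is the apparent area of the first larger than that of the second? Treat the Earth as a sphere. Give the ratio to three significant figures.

1.49

With standard parallel φ₀ = 50.7°, the equirectangular projection gives x = Rλ cos φ₀, y = Rφ, so h = 1 and k = cos 50.7° / cos φ.
Areal scale at 50.5°: h·k = 1.000 × 0.9958 = 0.9958.
Areal scale at 19°: h·k = 1.000 × 0.6699 = 0.6699.
Ratio = 0.9958/0.6699 ≈ 1.49.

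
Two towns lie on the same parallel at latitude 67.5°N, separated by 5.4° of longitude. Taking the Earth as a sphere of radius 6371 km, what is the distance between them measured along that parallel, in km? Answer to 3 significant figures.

Arc length along a parallel = R cos φ · Δλ (with Δλ in radians).
= 6371 × cos 67.5° × (5.4° × π/180) = 6371 × 0.3827 × 0.09425 ≈ 230 km.

230 km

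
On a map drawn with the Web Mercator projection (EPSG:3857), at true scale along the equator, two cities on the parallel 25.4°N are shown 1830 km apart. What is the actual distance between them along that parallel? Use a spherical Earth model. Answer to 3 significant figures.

1650 km

Mercator is conformal, so the point scale is isotropic: h = k = sec φ = 1/cos φ.
Along the parallel at 25.4°, map distances are exaggerated by k = sec 25.4° = 1.107.
True distance = 1830 / 1.107 = 1830 × cos 25.4° ≈ 1650 km.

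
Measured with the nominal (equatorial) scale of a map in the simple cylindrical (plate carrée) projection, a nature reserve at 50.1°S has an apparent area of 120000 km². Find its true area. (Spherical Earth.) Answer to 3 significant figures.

Plate carrée maps x = Rλ, y = Rφ. The meridian scale is h = 1 and the parallel scale is k = 1/cos φ = sec φ.
Areal scale = h·k = 1 × sec φ; at 50.1°, h = 1.000, k = 1.559, so h·k = 1.559.
True area = apparent / (areal scale) = 120000 / 1.559 ≈ 77000 km².

77000 km²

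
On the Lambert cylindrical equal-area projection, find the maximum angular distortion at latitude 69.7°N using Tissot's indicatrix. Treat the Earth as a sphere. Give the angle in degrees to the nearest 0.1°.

103.5°

The Lambert cylindrical equal-area projection is the cylindrical equal-area projection with its standard parallel at the equator (φ₀ = 0). Cylindrical equal-area (φ₀ = 0°): h = cos φ / cos 0° along meridians, k = cos 0° / cos φ along parallels; h·k = 1.
At 69.7°: h = 0.3469, k = 2.882; principal scales a = 2.882, b = 0.3469.
sin(ω/2) = (a − b)/(a + b) = 2.535/3.229 = 0.7851, so ω = 2 arcsin(0.7851) ≈ 103.5°.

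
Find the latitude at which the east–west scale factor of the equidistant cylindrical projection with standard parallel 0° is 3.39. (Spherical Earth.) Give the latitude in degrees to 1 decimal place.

72.8°

Plate carrée: h = 1, k = sec φ along parallels.
sec φ = 3.39  ⇒  cos φ = 0.2950  ⇒  φ ≈ 72.8°.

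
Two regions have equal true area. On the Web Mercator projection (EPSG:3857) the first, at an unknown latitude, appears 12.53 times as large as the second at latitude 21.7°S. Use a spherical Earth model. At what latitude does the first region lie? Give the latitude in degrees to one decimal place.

Mercator areal scale is sec²φ, so apparent-area ratio = sec²φ₁ / sec²φ₂ = cos²φ₂ / cos²φ₁.
cos²φ₂ / cos²φ₁ = 12.53  ⇒  cos φ₁ = cos 21.7° / √12.53 = 0.9291/3.540 = 0.2625.
φ₁ = arccos(0.2625) ≈ 74.8°.

74.8°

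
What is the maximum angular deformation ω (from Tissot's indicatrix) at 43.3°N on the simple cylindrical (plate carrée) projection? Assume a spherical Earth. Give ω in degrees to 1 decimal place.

18.1°

In the plate carrée (x = Rλ, y = Rφ), meridians are true-scale (h = 1) and parallels are stretched by k = sec φ.
At 43.3°: h = 1.000, k = 1.374; principal scales a = 1.374, b = 1.000.
sin(ω/2) = (a − b)/(a + b) = 0.3741/2.374 = 0.1576, so ω = 2 arcsin(0.1576) ≈ 18.1°.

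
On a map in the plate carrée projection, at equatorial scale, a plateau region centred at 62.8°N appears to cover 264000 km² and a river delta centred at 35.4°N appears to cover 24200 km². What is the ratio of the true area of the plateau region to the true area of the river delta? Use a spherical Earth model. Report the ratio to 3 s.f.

6.12

On the plate carrée, areal scale = h·k = 1 × sec φ, so true area = apparent × cos φ.
True area of plateau region: 264000 × cos(62.8°) = 264000 × 0.4571 = 120700 km².
True area of river delta: 24200 × cos(35.4°) = 24200 × 0.8151 = 19730 km².
Ratio = 120700 / 19730 ≈ 6.12.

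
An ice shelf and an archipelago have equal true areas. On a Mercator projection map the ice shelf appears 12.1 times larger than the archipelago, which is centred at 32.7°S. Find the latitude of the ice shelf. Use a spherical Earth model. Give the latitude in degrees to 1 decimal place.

76.0°

On Mercator, (apparent₁)/(apparent₂) = sec²φ₁ / sec²φ₂ when true areas are equal.
cos²φ₂ / cos²φ₁ = 12.1  ⇒  cos φ₁ = cos 32.7° / √12.1 = 0.8415/3.479 = 0.2419.
φ₁ = arccos(0.2419) ≈ 76.0°.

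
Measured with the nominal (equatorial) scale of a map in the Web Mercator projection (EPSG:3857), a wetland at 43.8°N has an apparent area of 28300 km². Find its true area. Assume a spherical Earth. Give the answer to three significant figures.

14700 km²

Mercator is conformal, so the point scale is isotropic: h = k = sec φ = 1/cos φ.
Areal scale = k² = sec²φ = 1/cos²(43.8°) = 1/0.7218² = 1.920.
True area = apparent / (areal scale) = 28300 / 1.920 ≈ 14700 km².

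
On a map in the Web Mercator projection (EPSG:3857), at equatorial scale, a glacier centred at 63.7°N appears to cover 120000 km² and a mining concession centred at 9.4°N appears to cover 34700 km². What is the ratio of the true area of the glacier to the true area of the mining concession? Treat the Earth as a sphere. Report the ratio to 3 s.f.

Since Mercator area scale is 1/cos²φ, the true area equals the apparent area multiplied by cos²φ.
True area of glacier: 120000 × cos²(63.7°) = 120000 × 0.1963 = 23560 km².
True area of mining concession: 34700 × cos²(9.4°) = 34700 × 0.9733 = 33770 km².
Ratio = 23560 / 33770 ≈ 0.697.

0.697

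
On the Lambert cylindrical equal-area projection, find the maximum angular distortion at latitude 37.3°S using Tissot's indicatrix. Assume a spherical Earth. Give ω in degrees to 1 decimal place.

The Lambert cylindrical equal-area projection is the cylindrical equal-area projection with its standard parallel at the equator (φ₀ = 0). Cylindrical equal-area (φ₀ = 0°): h = cos φ / cos 0° along meridians, k = cos 0° / cos φ along parallels; h·k = 1.
At 37.3°: h = 0.7955, k = 1.257; principal scales a = 1.257, b = 0.7955.
sin(ω/2) = (a − b)/(a + b) = 0.4616/2.053 = 0.2249, so ω = 2 arcsin(0.2249) ≈ 26.0°.

26.0°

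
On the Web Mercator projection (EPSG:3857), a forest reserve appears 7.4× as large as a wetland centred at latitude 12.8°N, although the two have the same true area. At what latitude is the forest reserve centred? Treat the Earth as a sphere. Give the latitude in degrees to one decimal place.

For equal true areas on Mercator, apparent areas scale as sec²φ, so the ratio is cos²φ₂ / cos²φ₁.
cos²φ₂ / cos²φ₁ = 7.4  ⇒  cos φ₁ = cos 12.8° / √7.4 = 0.9751/2.720 = 0.3585.
φ₁ = arccos(0.3585) ≈ 69.0°.

69.0°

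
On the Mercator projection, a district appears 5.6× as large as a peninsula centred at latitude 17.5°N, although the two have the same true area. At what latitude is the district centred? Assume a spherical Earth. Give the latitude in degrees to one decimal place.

On Mercator, (apparent₁)/(apparent₂) = sec²φ₁ / sec²φ₂ when true areas are equal.
cos²φ₂ / cos²φ₁ = 5.6  ⇒  cos φ₁ = cos 17.5° / √5.6 = 0.9537/2.366 = 0.4030.
φ₁ = arccos(0.4030) ≈ 66.2°.

66.2°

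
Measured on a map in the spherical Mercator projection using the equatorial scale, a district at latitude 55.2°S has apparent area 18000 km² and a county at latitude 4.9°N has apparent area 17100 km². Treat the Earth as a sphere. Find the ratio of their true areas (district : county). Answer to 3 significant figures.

On Mercator the areal scale is sec²φ, so true area = apparent × cos²φ.
True area of district: 18000 × cos²(55.2°) = 18000 × 0.3257 = 5863 km².
True area of county: 17100 × cos²(4.9°) = 17100 × 0.9927 = 16980 km².
Ratio = 5863 / 16980 ≈ 0.345.

0.345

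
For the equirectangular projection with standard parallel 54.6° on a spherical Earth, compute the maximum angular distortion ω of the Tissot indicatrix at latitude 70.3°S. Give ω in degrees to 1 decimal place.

30.6°

In the equirectangular projection with standard parallel φ₀ = 54.6° (x = Rλ cos φ₀, y = Rφ), meridians are true-scale (h = 1) and the parallel scale is k = cos φ₀ / cos φ.
At 70.3°: h = 1.000, k = 1.718; principal scales a = 1.718, b = 1.000.
sin(ω/2) = (a − b)/(a + b) = 0.7184/2.718 = 0.2643, so ω = 2 arcsin(0.2643) ≈ 30.6°.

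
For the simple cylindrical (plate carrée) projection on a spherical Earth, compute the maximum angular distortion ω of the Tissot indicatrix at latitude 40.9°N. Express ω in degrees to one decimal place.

16.0°

In the plate carrée (x = Rλ, y = Rφ), meridians are true-scale (h = 1) and parallels are stretched by k = sec φ.
At 40.9°: h = 1.000, k = 1.323; principal scales a = 1.323, b = 1.000.
sin(ω/2) = (a − b)/(a + b) = 0.3230/2.323 = 0.1390, so ω = 2 arcsin(0.1390) ≈ 16.0°.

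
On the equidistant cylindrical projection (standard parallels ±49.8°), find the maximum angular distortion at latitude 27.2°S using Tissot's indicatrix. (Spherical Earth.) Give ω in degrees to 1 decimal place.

18.3°

The equidistant cylindrical projection with φ₀ = 49.8° has h = 1 (meridians true) and k = cos φ₀ / cos φ along parallels.
At 27.2°: h = 1.000, k = 0.7257; principal scales a = 1.000, b = 0.7257.
sin(ω/2) = (a − b)/(a + b) = 0.2743/1.726 = 0.1589, so ω = 2 arcsin(0.1589) ≈ 18.3°.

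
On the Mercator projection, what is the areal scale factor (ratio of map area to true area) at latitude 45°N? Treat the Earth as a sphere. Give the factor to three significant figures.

Mercator is conformal, so the point scale is isotropic: h = k = sec φ = 1/cos φ.
Areal scale = k² = sec²φ = 1/cos²(45°) = 1/0.7071² = 2.000.

2.00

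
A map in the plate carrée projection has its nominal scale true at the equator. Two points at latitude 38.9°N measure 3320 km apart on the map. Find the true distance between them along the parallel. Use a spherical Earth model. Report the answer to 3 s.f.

For the equirectangular projection with φ₀ = 0 (plate carrée), h = 1 along meridians and k = sec φ along parallels.
Along the parallel at 38.9°, map distances are exaggerated by k = sec 38.9° = 1.285.
True distance = 3320 / 1.285 = 3320 × cos 38.9° ≈ 2580 km.

2580 km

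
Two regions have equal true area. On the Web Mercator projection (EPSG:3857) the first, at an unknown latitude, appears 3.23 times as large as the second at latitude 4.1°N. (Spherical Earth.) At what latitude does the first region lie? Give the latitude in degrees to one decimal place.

Mercator areal scale is sec²φ, so apparent-area ratio = sec²φ₁ / sec²φ₂ = cos²φ₂ / cos²φ₁.
cos²φ₂ / cos²φ₁ = 3.23  ⇒  cos φ₁ = cos 4.1° / √3.23 = 0.9974/1.797 = 0.5550.
φ₁ = arccos(0.5550) ≈ 56.3°.

56.3°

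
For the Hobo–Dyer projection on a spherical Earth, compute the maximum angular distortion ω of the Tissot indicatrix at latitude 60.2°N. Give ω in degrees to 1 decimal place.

51.7°

Hobo–Dyer is a cylindrical equal-area projection with standard parallels at ±37.5°. Cylindrical equal-area (φ₀ = 37.5°): h = cos φ / cos 37.5° along meridians, k = cos 37.5° / cos φ along parallels; h·k = 1.
At 60.2°: h = 0.6264, k = 1.596; principal scales a = 1.596, b = 0.6264.
sin(ω/2) = (a − b)/(a + b) = 0.9699/2.223 = 0.4364, so ω = 2 arcsin(0.4364) ≈ 51.7°.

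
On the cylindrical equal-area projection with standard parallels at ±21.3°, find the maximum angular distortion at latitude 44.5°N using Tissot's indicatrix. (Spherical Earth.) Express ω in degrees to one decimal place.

30.3°

Cylindrical equal-area (φ₀ = 21.3°): h = cos φ / cos 21.3° along meridians, k = cos 21.3° / cos φ along parallels; h·k = 1.
At 44.5°: h = 0.7655, k = 1.306; principal scales a = 1.306, b = 0.7655.
sin(ω/2) = (a − b)/(a + b) = 0.5407/2.072 = 0.2610, so ω = 2 arcsin(0.2610) ≈ 30.3°.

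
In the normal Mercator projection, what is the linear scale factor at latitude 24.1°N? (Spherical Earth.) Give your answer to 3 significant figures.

For Mercator, h = k = sec φ (a conformal cylindrical projection has a single point scale, 1/cos φ).
k = 1/cos 24.1° = 1/0.9128 = 1.095.

1.10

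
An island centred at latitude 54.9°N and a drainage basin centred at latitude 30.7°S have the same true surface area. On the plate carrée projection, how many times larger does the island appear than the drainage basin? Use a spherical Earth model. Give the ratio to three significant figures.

1.50

In the plate carrée (x = Rλ, y = Rφ), meridians are true-scale (h = 1) and parallels are stretched by k = sec φ.
Areal scale at 54.9°: h·k = 1.000 × 1.739 = 1.739.
Areal scale at 30.7°: h·k = 1.000 × 1.163 = 1.163.
Ratio = 1.739/1.163 ≈ 1.50.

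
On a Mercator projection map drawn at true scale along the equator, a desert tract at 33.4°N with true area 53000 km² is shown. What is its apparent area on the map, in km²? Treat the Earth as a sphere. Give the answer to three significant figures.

Mercator is conformal, so the point scale is isotropic: h = k = sec φ = 1/cos φ.
Areal scale = k² = sec²φ = 1/cos²(33.4°) = 1/0.8348² = 1.435.
Apparent area = 53000 × 1.435 ≈ 76000 km².

76000 km²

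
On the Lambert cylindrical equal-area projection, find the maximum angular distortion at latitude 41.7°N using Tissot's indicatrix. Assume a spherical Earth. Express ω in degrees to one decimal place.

The Lambert cylindrical equal-area projection is the cylindrical equal-area projection with its standard parallel at the equator (φ₀ = 0). A cylindrical equal-area projection with standard parallel φ₀ has meridian scale h = cos φ / cos φ₀ and parallel scale k = cos φ₀ / cos φ (so areas are preserved, h·k = 1).
At 41.7°: h = 0.7466, k = 1.339; principal scales a = 1.339, b = 0.7466.
sin(ω/2) = (a − b)/(a + b) = 0.5927/2.086 = 0.2841, so ω = 2 arcsin(0.2841) ≈ 33.0°.

33.0°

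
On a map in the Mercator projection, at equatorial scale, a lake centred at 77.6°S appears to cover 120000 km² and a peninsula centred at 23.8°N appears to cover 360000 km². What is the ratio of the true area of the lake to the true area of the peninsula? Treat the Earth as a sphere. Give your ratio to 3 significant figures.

0.0184

Mercator's areal exaggeration is sec²φ; hence true area = (apparent area) · cos²φ.
True area of lake: 120000 × cos²(77.6°) = 120000 × 0.04611 = 5533 km².
True area of peninsula: 360000 × cos²(23.8°) = 360000 × 0.8372 = 301400 km².
Ratio = 5533 / 301400 ≈ 0.0184.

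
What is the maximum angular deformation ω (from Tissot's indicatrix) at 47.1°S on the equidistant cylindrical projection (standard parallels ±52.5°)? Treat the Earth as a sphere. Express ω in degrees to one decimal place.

The equidistant cylindrical projection with φ₀ = 52.5° has h = 1 (meridians true) and k = cos φ₀ / cos φ along parallels.
At 47.1°: h = 1.000, k = 0.8943; principal scales a = 1.000, b = 0.8943.
sin(ω/2) = (a − b)/(a + b) = 0.1057/1.894 = 0.05580, so ω = 2 arcsin(0.05580) ≈ 6.4°.

6.4°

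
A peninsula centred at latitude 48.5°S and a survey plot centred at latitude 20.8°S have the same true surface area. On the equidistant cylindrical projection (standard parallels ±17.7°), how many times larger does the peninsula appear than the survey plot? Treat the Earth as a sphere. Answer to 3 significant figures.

1.41

With standard parallel φ₀ = 17.7°, the equirectangular projection gives x = Rλ cos φ₀, y = Rφ, so h = 1 and k = cos 17.7° / cos φ.
Areal scale at 48.5°: h·k = 1.000 × 1.438 = 1.438.
Areal scale at 20.8°: h·k = 1.000 × 1.019 = 1.019.
Ratio = 1.438/1.019 ≈ 1.41.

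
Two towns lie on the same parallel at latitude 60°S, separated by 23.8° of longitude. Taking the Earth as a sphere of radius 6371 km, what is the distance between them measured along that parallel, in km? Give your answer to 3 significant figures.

1320 km

Arc length along a parallel = R cos φ · Δλ (with Δλ in radians).
= 6371 × cos 60° × (23.8° × π/180) = 6371 × 0.5000 × 0.4154 ≈ 1320 km.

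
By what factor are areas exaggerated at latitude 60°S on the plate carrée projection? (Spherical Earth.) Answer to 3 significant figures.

Plate carrée maps x = Rλ, y = Rφ. The meridian scale is h = 1 and the parallel scale is k = 1/cos φ = sec φ.
Areal scale = h·k = 1 × sec φ; at 60°, h = 1.000, k = 2.000, so h·k = 2.000.

2.00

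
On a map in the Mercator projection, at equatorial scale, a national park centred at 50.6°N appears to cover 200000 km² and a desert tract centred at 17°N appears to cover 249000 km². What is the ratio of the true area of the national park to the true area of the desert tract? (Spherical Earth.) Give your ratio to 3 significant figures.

Mercator's areal exaggeration is sec²φ; hence true area = (apparent area) · cos²φ.
True area of national park: 200000 × cos²(50.6°) = 200000 × 0.4029 = 80580 km².
True area of desert tract: 249000 × cos²(17°) = 249000 × 0.9145 = 227700 km².
Ratio = 80580 / 227700 ≈ 0.354.

0.354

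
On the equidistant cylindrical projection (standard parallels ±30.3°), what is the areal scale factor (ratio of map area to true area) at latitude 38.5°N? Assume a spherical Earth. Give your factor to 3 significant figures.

The equidistant cylindrical projection with φ₀ = 30.3° has h = 1 (meridians true) and k = cos φ₀ / cos φ along parallels.
Areal scale = h·k = 1 × cos φ₀ / cos φ; at 38.5°, h = 1.000, k = 1.103, so h·k = 1.103.

1.10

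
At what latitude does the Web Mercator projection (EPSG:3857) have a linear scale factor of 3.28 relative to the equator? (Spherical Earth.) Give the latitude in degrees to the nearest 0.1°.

Mercator scale is k = sec φ = 1/cos φ.
1/cos φ = 3.28  ⇒  cos φ = 0.3049  ⇒  φ = arccos(0.3049) ≈ 72.2°.

72.2°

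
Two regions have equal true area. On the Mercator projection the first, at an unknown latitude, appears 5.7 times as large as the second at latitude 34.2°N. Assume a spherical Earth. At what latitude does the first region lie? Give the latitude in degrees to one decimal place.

Mercator areal scale is sec²φ, so apparent-area ratio = sec²φ₁ / sec²φ₂ = cos²φ₂ / cos²φ₁.
cos²φ₂ / cos²φ₁ = 5.7  ⇒  cos φ₁ = cos 34.2° / √5.7 = 0.8271/2.387 = 0.3464.
φ₁ = arccos(0.3464) ≈ 69.7°.

69.7°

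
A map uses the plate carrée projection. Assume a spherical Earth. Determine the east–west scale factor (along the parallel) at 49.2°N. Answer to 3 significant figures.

1.53

Plate carrée maps x = Rλ, y = Rφ. The meridian scale is h = 1 and the parallel scale is k = 1/cos φ = sec φ.
k = 1/cos 49.2° = 1/0.6534 = 1.530.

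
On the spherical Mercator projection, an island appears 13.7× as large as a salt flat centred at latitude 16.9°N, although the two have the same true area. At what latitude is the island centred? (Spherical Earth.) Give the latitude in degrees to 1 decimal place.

Mercator areal scale is sec²φ, so apparent-area ratio = sec²φ₁ / sec²φ₂ = cos²φ₂ / cos²φ₁.
cos²φ₂ / cos²φ₁ = 13.7  ⇒  cos φ₁ = cos 16.9° / √13.7 = 0.9568/3.701 = 0.2585.
φ₁ = arccos(0.2585) ≈ 75.0°.

75.0°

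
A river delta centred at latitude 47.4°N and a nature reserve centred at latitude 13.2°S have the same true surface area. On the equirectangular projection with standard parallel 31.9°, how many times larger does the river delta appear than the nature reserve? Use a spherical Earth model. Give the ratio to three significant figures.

The equidistant cylindrical projection with φ₀ = 31.9° has h = 1 (meridians true) and k = cos φ₀ / cos φ along parallels.
Areal scale at 47.4°: h·k = 1.000 × 1.254 = 1.254.
Areal scale at 13.2°: h·k = 1.000 × 0.8720 = 0.8720.
Ratio = 1.254/0.8720 ≈ 1.44.

1.44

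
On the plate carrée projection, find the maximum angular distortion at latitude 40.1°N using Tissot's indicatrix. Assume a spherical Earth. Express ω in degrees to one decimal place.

15.3°

For the equirectangular projection with φ₀ = 0 (plate carrée), h = 1 along meridians and k = sec φ along parallels.
At 40.1°: h = 1.000, k = 1.307; principal scales a = 1.307, b = 1.000.
sin(ω/2) = (a − b)/(a + b) = 0.3073/2.307 = 0.1332, so ω = 2 arcsin(0.1332) ≈ 15.3°.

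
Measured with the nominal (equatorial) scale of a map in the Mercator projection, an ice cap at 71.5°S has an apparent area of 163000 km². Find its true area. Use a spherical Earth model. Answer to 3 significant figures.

The Mercator projection is conformal; its linear scale factor is the same in every direction and equals sec φ = 1/cos φ.
Areal scale = k² = sec²φ = 1/cos²(71.5°) = 1/0.3173² = 9.932.
True area = apparent / (areal scale) = 163000 / 9.932 ≈ 16400 km².

16400 km²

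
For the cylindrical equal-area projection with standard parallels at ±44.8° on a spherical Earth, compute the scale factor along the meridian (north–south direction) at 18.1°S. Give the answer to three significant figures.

A cylindrical equal-area projection with standard parallel φ₀ has meridian scale h = cos φ / cos φ₀ and parallel scale k = cos φ₀ / cos φ (so areas are preserved, h·k = 1).
h = cos 18.1° / cos 44.8° = 0.9505/0.7096 = 1.340.

1.34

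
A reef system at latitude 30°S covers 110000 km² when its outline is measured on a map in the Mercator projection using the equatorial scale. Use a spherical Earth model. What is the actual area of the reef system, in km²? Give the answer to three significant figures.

82500 km²

For Mercator, h = k = sec φ (a conformal cylindrical projection has a single point scale, 1/cos φ).
Areal scale = k² = sec²φ = 1/cos²(30°) = 1/0.8660² = 1.333.
True area = apparent / (areal scale) = 110000 / 1.333 ≈ 82500 km².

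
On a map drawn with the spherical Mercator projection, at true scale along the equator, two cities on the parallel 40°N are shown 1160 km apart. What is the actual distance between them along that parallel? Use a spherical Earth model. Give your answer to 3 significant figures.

The Mercator projection is conformal; its linear scale factor is the same in every direction and equals sec φ = 1/cos φ.
Along the parallel at 40°, map distances are exaggerated by k = sec 40° = 1.305.
True distance = 1160 / 1.305 = 1160 × cos 40° ≈ 889 km.

889 km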